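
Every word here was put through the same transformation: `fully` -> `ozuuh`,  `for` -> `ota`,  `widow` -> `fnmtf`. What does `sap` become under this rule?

bfy

Vowels shift forward by 5 and consonants shift forward by 9.
On sap: s(cons)+9=b, a(vowel)+5=f, p(cons)+9=y.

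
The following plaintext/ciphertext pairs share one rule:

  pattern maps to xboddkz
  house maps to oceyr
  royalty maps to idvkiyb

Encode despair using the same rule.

Two steps: reverse the string, then apply a Caesar shift of +10.
On despair: reverse → riapsed; then shift: r+10=b, i+10=s, a+10=k, p+10=z, s+10=c, e+10=o, d+10=n.

bskzcon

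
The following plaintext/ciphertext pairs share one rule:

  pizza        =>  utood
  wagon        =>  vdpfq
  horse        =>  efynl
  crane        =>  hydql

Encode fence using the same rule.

Each letter's alphabet position (a=0..z=25) is mapped through 15·x+3 mod 26 — an affine cipher.
On fence: f(5)→15·5+3≡0=a; e(4)→15·4+3≡11=l; n(13)→15·13+3≡16=q; c(2)→15·2+3≡7=h; e(4)→15·4+3≡11=l (all mod 26).

alqhl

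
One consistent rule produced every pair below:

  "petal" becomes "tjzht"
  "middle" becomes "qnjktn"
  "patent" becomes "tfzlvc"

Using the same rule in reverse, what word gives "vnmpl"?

In petal: p→t is +4, e→j is +5, t→z is +6, a→h is +7 — the shift increases by 1 each position. Letter i (0-indexed) is shifted by i+4, so successive shifts are 4, 5, 6, ….
Undoing it on vnmpl: v−4=r, n−5=i, m−6=g, p−7=i, l−8=d.

rigid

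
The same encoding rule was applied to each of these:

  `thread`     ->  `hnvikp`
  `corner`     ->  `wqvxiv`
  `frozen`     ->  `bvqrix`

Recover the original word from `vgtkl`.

rival

t(19)→h(7) and h(7)→n(13) fit y≡19x+10 (mod 26); the inverse of 19 mod 26 is 11. Treating letters as 0–25, the rule is x ↦ 19x + 10 (mod 26).
Reversing it on vgtkl: v(21)→11·(21−10)≡17=r; g(6)→11·(6−10)≡8=i; t(19)→11·(19−10)≡21=v; k(10)→11·(10−10)≡0=a; l(11)→11·(11−10)≡11=l (all mod 26).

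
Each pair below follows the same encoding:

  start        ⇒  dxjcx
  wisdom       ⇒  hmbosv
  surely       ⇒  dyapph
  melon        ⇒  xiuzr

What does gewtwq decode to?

Shifts by position in start: pos 0: s→d (+11), pos 1: t→x (+4), pos 2: a→j (+9), pos 3: r→c (+11), pos 4: t→x (+4) — repeating every 3. A repeating key of period 3 is used — shifts +11, +4, +9 over and over.
Undoing it on gewtwq: g−11=v, e−4=a, w−9=n, t−11=i, w−4=s, q−9=h.

vanish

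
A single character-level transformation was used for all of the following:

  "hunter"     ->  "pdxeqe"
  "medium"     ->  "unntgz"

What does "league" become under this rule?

tnkrgr

In hunter: h→p is +8, u→d is +9, n→x is +10, t→e is +11 — the shift increases by 1 each position. Each letter shifts forward by (position + 8), i.e. 8, 9, 10, … — the shift grows by one for each successive letter.
Applying it to league: l+8=t, e+9=n, a+10=k, g+11=r, u+12=g, e+13=r.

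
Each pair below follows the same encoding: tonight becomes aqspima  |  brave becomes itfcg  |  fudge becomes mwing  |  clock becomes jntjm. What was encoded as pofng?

Shifts by position in tonight: pos 0: t→a (+7), pos 1: o→q (+2), pos 2: n→s (+5), pos 3: i→p (+7), pos 4: g→i (+2), pos 5: h→m (+5) — repeating every 3. A repeating key of period 3 is used — shifts +7, +2, +5 over and over.
Decoding pofng: p−7=i, o−2=m, f−5=a, n−7=g, g−2=e.

image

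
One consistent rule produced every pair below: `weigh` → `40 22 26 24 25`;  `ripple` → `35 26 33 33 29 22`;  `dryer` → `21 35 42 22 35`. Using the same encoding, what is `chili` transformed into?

20 25 26 29 26

Each letter is replaced by its alphabet position (a=1..z=26) + 17.
On chili: c=3→20, h=8→25, i=9→26, l=12→29, i=9→26.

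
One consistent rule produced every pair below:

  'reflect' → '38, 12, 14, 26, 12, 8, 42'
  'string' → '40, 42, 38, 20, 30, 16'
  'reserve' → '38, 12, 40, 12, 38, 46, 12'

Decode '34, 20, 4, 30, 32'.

r(#18)→38 and e(#5)→12: differences scale by 2, so n = 2·pos + 2. Each letter becomes 2×(its alphabet position, a=1..z=26) + 2.
Decoding 34, 20, 4, 30, 32: 34→(34−2)÷2=16=p, 20→(20−2)÷2=9=i, 4→(4−2)÷2=1=a, 30→(30−2)÷2=14=n, 32→(32−2)÷2=15=o.

piano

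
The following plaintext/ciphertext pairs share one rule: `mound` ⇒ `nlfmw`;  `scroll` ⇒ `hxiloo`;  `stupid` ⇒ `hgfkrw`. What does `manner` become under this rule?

Each pair mirrors across the alphabet (m↔n, o↔l, u↔f): positions sum to 25. This is the alphabet-reversal cipher (Atbash): a becomes z, b becomes y, etc.
On manner: m↔n, a↔z, n↔m, n↔m, e↔v, r↔i.

nzmmvi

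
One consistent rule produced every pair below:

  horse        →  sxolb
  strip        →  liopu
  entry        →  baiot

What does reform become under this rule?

h(7)→s(18) and o(14)→x(23) fit y≡23x+13 (mod 26); the inverse of 23 mod 26 is 17. Treating letters as 0–25, the rule is x ↦ 23x + 13 (mod 26).
For reform: r(17)→23·17+13≡14=o; e(4)→23·4+13≡1=b; f(5)→23·5+13≡24=y; o(14)→23·14+13≡23=x; r(17)→23·17+13≡14=o; m(12)→23·12+13≡3=d (all mod 26).

obyxod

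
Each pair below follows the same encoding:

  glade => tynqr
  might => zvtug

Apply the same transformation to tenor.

Compare letters: g→t is +13, l→y is +13, a→n is +13 — a constant shift. It's a constant shift of +13 (ROT13).
On tenor: t+13=g, e+13=r, n+13=a, o+13=b, r+13=e.

grabe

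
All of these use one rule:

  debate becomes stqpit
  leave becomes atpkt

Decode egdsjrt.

produce

Compare letters: d→s is +15, e→t is +15, b→q is +15 — a constant shift. Every letter moves 15 places later in the alphabet, wrapping around z→a.
Undoing it on egdsjrt: e−15=p, g−15=r, d−15=o, s−15=d, j−15=u, r−15=c, t−15=e.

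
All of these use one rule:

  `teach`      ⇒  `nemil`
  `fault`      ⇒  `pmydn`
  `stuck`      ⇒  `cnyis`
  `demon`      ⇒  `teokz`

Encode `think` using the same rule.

nlwzs

Each letter's alphabet position (a=0..z=25) is mapped through 11·x+12 mod 26 — an affine cipher.
On think: t(19)→11·19+12≡13=n; h(7)→11·7+12≡11=l; i(8)→11·8+12≡22=w; n(13)→11·13+12≡25=z; k(10)→11·10+12≡18=s (all mod 26).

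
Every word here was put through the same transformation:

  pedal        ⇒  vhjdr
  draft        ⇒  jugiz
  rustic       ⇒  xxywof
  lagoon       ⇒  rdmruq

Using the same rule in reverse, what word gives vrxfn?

The shifts repeat in a cycle of length 2: positions 0,1,… shift by +6, +3, then the pattern repeats.
Undoing it on vrxfn: v−6=p, r−3=o, x−6=r, f−3=c, n−6=h.

porch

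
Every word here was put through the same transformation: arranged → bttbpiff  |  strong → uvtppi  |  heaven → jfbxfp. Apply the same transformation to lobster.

npduvft

The shift depends on letter class: consonant r→t is +2, but vowel a→b is +1. The rule splits by letter class: vowels +1, consonants +2.
On lobster: l(cons)+2=n, o(vowel)+1=p, b(cons)+2=d, s(cons)+2=u, t(cons)+2=v, e(vowel)+1=f, r(cons)+2=t.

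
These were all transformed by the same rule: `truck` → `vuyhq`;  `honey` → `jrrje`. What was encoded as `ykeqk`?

whale

In truck: t→v is +2, r→u is +3, u→y is +4, c→h is +5 — the shift increases by 1 each position. Each letter shifts forward by (position + 2), i.e. 2, 3, 4, … — the shift grows by one for each successive letter.
Decoding ykeqk: y−2=w, k−3=h, e−4=a, q−5=l, k−6=e.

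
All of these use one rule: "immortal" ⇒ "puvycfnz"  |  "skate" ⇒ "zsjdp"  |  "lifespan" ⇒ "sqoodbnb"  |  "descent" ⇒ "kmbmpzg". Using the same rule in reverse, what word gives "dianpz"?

Letter i (0-indexed) is shifted by i+7, so successive shifts are 7, 8, 9, ….
Reversing it on dianpz: d−7=w, i−8=a, a−9=r, n−10=d, p−11=e, z−12=n.

warden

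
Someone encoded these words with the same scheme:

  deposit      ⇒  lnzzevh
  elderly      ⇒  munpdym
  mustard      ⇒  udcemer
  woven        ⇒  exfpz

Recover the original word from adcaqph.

The shift increases by 1 at each position, starting from +8: 8, 9, 10, ….
Decoding adcaqph: a−8=s, d−9=u, c−10=s, a−11=p, q−12=e, p−13=c, h−14=t.

suspect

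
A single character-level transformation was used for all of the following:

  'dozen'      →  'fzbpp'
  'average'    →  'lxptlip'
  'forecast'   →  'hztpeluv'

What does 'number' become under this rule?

The shift depends on letter class: consonant d→f is +2, but vowel o→z is +11. Vowels shift forward by 11 and consonants shift forward by 2.
On number: n(cons)+2=p, u(vowel)+11=f, m(cons)+2=o, b(cons)+2=d, e(vowel)+11=p, r(cons)+2=t.

pfodpt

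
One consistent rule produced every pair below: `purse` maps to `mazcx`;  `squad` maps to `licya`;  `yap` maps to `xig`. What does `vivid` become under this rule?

The output letters match the input read backwards, each shifted +8: purse reversed is esrup. Two steps: reverse the string, then apply a Caesar shift of +8.
For vivid: reverse → diviv; then shift: d+8=l, i+8=q, v+8=d, i+8=q, v+8=d.

lqdqd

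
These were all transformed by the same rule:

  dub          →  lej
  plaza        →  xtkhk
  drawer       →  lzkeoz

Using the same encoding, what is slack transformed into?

atkks

The shift depends on letter class: consonant d→l is +8, but vowel u→e is +10. Two shifts are in play — +10 for a/e/i/o/u, +8 for every other letter.
Applying it to slack: s(cons)+8=a, l(cons)+8=t, a(vowel)+10=k, c(cons)+8=k, k(cons)+8=s.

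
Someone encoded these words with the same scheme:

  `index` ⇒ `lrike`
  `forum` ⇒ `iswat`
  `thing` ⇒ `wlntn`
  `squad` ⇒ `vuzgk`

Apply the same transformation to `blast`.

In index: i→l is +3, n→r is +4, d→i is +5, e→k is +6 — the shift increases by 1 each position. The shift increases by 1 at each position, starting from +3: 3, 4, 5, ….
On blast: b+3=e, l+4=p, a+5=f, s+6=y, t+7=a.

epfya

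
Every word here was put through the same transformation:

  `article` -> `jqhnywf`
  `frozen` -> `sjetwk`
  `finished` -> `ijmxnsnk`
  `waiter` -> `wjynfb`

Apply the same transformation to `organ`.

The output letters match the input read backwards, each shifted +5: article reversed is elcitra. The word is reversed, then every letter is shifted forward by 5.
For organ: reverse → nagro; then shift: n+5=s, a+5=f, g+5=l, r+5=w, o+5=t.

sflwt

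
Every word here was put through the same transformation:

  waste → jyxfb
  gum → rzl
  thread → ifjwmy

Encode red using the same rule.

ijw

The output letters match the input read backwards, each shifted +5: waste reversed is etsaw. The word is reversed, then every letter is shifted forward by 5.
On red: reverse → der; then shift: d+5=i, e+5=j, r+5=w.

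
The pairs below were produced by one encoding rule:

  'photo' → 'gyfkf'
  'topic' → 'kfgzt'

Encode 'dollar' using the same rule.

ufccri

Compare letters: p→g is +17, h→y is +17, o→f is +17 — a constant shift. Each letter is shifted forward by 17 in the alphabet (a Caesar shift of +17).
Applying it to dollar: d+17=u, o+17=f, l+17=c, l+17=c, a+17=r, r+17=i.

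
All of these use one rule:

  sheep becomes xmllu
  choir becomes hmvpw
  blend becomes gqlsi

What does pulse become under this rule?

The shift depends on letter class: consonant s→x is +5, but vowel e→l is +7. Vowels shift forward by 7 and consonants shift forward by 5.
For pulse: p(cons)+5=u, u(vowel)+7=b, l(cons)+5=q, s(cons)+5=x, e(vowel)+7=l.

ubqxl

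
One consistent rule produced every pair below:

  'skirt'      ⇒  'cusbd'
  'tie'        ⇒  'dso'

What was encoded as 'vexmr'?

Compare letters: s→c is +10, k→u is +10, i→s is +10 — a constant shift. Every letter moves 10 places later in the alphabet, wrapping around z→a.
Reversing it on vexmr: v−10=l, e−10=u, x−10=n, m−10=c, r−10=h.

lunch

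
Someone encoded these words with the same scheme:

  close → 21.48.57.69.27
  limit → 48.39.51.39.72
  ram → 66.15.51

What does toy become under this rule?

c(#3)→21 and l(#12)→48: differences scale by 3, so n = 3·pos + 12. With a=1..z=26, the number is 3·pos + 12.
On toy: t=20→72, o=15→57, y=25→87.

72.57.87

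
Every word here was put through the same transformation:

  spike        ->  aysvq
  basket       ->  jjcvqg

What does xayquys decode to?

The shift increases by 1 at each position, starting from +8: 8, 9, 10, ….
Reversing it on xayquys: x−8=p, a−9=r, y−10=o, q−11=f, u−12=i, y−13=l, s−14=e.

profile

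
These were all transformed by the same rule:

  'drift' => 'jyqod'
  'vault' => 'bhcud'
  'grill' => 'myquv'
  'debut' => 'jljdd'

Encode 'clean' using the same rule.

ismjx

Letter i (0-indexed) is shifted by i+6, so successive shifts are 6, 7, 8, ….
For clean: c+6=i, l+7=s, e+8=m, a+9=j, n+10=x.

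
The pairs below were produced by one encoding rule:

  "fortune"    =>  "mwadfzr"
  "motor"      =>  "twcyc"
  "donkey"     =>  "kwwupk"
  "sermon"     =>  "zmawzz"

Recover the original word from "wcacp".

purse

Each letter shifts forward by (position + 7), i.e. 7, 8, 9, … — the shift grows by one for each successive letter.
Reversing it on wcacp: w−7=p, c−8=u, a−9=r, c−10=s, p−11=e.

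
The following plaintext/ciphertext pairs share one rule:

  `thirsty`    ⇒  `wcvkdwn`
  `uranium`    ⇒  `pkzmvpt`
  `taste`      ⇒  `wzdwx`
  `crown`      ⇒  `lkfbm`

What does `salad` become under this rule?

dzaze

t(19)→w(22) and h(7)→c(2) fit y≡19x+25 (mod 26); the inverse of 19 mod 26 is 11. Each letter's alphabet position (a=0..z=25) is mapped through 19·x+25 mod 26 — an affine cipher.
For salad: s(18)→19·18+25≡3=d; a(0)→19·0+25≡25=z; l(11)→19·11+25≡0=a; a(0)→19·0+25≡25=z; d(3)→19·3+25≡4=e (all mod 26).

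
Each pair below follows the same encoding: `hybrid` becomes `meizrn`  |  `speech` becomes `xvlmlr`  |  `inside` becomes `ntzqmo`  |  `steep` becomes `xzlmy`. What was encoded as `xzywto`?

stroke

In hybrid: h→m is +5, y→e is +6, b→i is +7, r→z is +8 — the shift increases by 1 each position. Each letter shifts forward by (position + 5), i.e. 5, 6, 7, … — the shift grows by one for each successive letter.
Reversing it on xzywto: x−5=s, z−6=t, y−7=r, w−8=o, t−9=k, o−10=e.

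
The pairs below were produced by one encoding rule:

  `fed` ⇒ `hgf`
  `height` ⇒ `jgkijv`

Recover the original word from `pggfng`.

Every letter moves 2 places later in the alphabet, wrapping around z→a.
Decoding pggfng: p−2=n, g−2=e, g−2=e, f−2=d, n−2=l, g−2=e.

needle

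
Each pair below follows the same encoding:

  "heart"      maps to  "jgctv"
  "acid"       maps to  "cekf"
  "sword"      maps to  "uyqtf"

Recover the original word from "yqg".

Compare letters: h→j is +2, e→g is +2, a→c is +2 — a constant shift. Every letter moves 2 places later in the alphabet, wrapping around z→a.
Decoding yqg: y−2=w, q−2=o, g−2=e.

woe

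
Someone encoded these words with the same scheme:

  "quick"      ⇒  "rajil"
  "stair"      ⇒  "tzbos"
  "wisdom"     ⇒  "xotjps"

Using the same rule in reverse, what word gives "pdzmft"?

Shifts by position in quick: pos 0: q→r (+1), pos 1: u→a (+6), pos 2: i→j (+1), pos 3: c→i (+6) — repeating every 2. The shifts repeat in a cycle of length 2: positions 0,1,… shift by +1, +6, then the pattern repeats.
Undoing it on pdzmft: p−1=o, d−6=x, z−1=y, m−6=g, f−1=e, t−6=n.

oxygen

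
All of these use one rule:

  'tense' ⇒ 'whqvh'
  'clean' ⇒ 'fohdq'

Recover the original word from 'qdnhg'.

Compare letters: t→w is +3, e→h is +3, n→q is +3 — a constant shift. This is a Caesar cipher with shift 3.
Undoing it on qdnhg: q−3=n, d−3=a, n−3=k, h−3=e, g−3=d.

naked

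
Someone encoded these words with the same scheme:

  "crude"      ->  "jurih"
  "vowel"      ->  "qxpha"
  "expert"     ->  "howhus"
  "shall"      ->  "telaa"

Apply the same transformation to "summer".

c(2)→j(9) and r(17)→u(20) fit y≡25x+11 (mod 26); the inverse of 25 mod 26 is 25. Treating letters as 0–25, the rule is x ↦ 25x + 11 (mod 26).
For summer: s(18)→25·18+11≡19=t; u(20)→25·20+11≡17=r; m(12)→25·12+11≡25=z; m(12)→25·12+11≡25=z; e(4)→25·4+11≡7=h; r(17)→25·17+11≡20=u (all mod 26).

trzzhu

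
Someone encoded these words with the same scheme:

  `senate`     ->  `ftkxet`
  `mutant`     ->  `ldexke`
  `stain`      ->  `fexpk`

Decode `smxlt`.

flame

s(18)→f(5) and e(4)→t(19) fit y≡25x+23 (mod 26); the inverse of 25 mod 26 is 25. Treating letters as 0–25, the rule is x ↦ 25x + 23 (mod 26).
Reversing it on smxlt: s(18)→25·(18−23)≡5=f; m(12)→25·(12−23)≡11=l; x(23)→25·(23−23)≡0=a; l(11)→25·(11−23)≡12=m; t(19)→25·(19−23)≡4=e (all mod 26).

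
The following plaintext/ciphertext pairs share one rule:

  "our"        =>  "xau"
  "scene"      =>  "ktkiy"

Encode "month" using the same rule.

The output letters match the input read backwards, each shifted +6: our reversed is ruo. The word is reversed, then every letter is shifted forward by 6.
On month: reverse → htnom; then shift: h+6=n, t+6=z, n+6=t, o+6=u, m+6=s.

nztus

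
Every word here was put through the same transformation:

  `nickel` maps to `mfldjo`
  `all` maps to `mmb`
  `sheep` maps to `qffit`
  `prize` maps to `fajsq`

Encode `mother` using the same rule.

sfiupn

The output letters match the input read backwards, each shifted +1: nickel reversed is lekcin. The word is reversed, then every letter is shifted forward by 1.
Applying it to mother: reverse → rehtom; then shift: r+1=s, e+1=f, h+1=i, t+1=u, o+1=p, m+1=n.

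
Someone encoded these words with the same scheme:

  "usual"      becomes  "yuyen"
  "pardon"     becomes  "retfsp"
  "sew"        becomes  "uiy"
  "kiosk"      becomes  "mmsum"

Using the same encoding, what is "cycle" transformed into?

eaeni

The shift depends on letter class: consonant s→u is +2, but vowel u→y is +4. The rule splits by letter class: vowels +4, consonants +2.
On cycle: c(cons)+2=e, y(cons)+2=a, c(cons)+2=e, l(cons)+2=n, e(vowel)+4=i.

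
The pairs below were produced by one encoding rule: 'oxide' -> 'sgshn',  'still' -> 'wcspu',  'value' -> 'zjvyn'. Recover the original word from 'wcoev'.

steam

Shifts by position in oxide: pos 0: o→s (+4), pos 1: x→g (+9), pos 2: i→s (+10), pos 3: d→h (+4), pos 4: e→n (+9) — repeating every 3. The shifts repeat in a cycle of length 3: positions 0,1,… shift by +4, +9, +10, then the pattern repeats.
Undoing it on wcoev: w−4=s, c−9=t, o−10=e, e−4=a, v−9=m.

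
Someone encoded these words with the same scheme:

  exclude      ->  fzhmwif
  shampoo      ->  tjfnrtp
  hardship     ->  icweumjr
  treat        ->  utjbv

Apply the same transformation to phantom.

qjfovtn

A repeating key of period 3 is used — shifts +1, +2, +5 over and over.
Applying it to phantom: p+1=q, h+2=j, a+5=f, n+1=o, t+2=v, o+5=t, m+1=n.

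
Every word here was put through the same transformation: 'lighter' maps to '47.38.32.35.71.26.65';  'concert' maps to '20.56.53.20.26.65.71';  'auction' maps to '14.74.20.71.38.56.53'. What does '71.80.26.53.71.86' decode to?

twenty

l(#12)→47 and i(#9)→38: differences scale by 3, so n = 3·pos + 11. Each letter becomes 3×(its alphabet position, a=1..z=26) + 11.
Decoding 71.80.26.53.71.86: 71→(71−11)÷3=20=t, 80→(80−11)÷3=23=w, 26→(26−11)÷3=5=e, 53→(53−11)÷3=14=n, 71→(71−11)÷3=20=t, 86→(86−11)÷3=25=y.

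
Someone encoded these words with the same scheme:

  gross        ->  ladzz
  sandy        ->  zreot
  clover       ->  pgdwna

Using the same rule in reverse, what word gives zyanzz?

stress

This is an affine cipher: with a=0,…,z=25, each position x becomes (25x+17) mod 26.
Reversing it on zyanzz: z(25)→25·(25−17)≡18=s; y(24)→25·(24−17)≡19=t; a(0)→25·(0−17)≡17=r; n(13)→25·(13−17)≡4=e; z(25)→25·(25−17)≡18=s; z(25)→25·(25−17)≡18=s (all mod 26).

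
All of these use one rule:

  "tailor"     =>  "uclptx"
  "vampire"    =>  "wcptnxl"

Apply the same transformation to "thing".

Letter i (0-indexed) is shifted by i+1, so successive shifts are 1, 2, 3, ….
For thing: t+1=u, h+2=j, i+3=l, n+4=r, g+5=l.

ujlrl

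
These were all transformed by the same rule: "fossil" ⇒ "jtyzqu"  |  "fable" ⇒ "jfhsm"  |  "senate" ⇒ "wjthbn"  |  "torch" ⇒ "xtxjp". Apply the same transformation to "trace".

Letter i (0-indexed) is shifted by i+4, so successive shifts are 4, 5, 6, ….
For trace: t+4=x, r+5=w, a+6=g, c+7=j, e+8=m.

xwgjm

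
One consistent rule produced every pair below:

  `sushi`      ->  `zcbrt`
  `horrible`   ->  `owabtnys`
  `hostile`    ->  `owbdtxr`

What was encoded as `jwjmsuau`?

coaching

In sushi: s→z is +7, u→c is +8, s→b is +9, h→r is +10 — the shift increases by 1 each position. The shift increases by 1 at each position, starting from +7: 7, 8, 9, ….
Reversing it on jwjmsuau: j−7=c, w−8=o, j−9=a, m−10=c, s−11=h, u−12=i, a−13=n, u−14=g.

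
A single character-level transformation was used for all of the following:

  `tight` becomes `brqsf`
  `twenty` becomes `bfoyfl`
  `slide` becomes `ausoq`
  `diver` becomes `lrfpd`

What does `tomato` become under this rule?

bxwlfb

In tight: t→b is +8, i→r is +9, g→q is +10, h→s is +11 — the shift increases by 1 each position. The shift increases by 1 at each position, starting from +8: 8, 9, 10, ….
Applying it to tomato: t+8=b, o+9=x, m+10=w, a+11=l, t+12=f, o+13=b.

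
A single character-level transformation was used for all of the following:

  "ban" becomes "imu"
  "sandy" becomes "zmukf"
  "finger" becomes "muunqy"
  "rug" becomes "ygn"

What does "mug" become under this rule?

tgn

Vowels shift forward by 12 and consonants shift forward by 7.
For mug: m(cons)+7=t, u(vowel)+12=g, g(cons)+7=n.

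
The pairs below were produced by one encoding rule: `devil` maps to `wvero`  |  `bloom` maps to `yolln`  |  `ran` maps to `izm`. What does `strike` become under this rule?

hgirpv

Each pair mirrors across the alphabet (d↔w, e↔v, v↔e): positions sum to 25. Each letter is replaced by its mirror in the alphabet: a↔z, b↔y, c↔x, and so on (the Atbash cipher).
Applying it to strike: s↔h, t↔g, r↔i, i↔r, k↔p, e↔v.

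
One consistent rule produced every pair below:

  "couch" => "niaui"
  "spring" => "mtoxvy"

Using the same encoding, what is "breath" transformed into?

nzgkxh

The output letters match the input read backwards, each shifted +6: couch reversed is hcuoc. Read the word backwards and shift each letter +6.
For breath: reverse → htaerb; then shift: h+6=n, t+6=z, a+6=g, e+6=k, r+6=x, b+6=h.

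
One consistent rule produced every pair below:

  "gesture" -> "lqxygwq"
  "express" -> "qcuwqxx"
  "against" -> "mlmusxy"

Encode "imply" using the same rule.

The shift depends on letter class: consonant g→l is +5, but vowel e→q is +12. Vowels shift forward by 12 and consonants shift forward by 5.
For imply: i(vowel)+12=u, m(cons)+5=r, p(cons)+5=u, l(cons)+5=q, y(cons)+5=d.

uruqd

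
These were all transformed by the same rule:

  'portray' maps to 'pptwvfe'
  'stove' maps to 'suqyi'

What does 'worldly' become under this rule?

In portray: p→p is +0, o→p is +1, r→t is +2, t→w is +3 — the shift increases by 1 each position. Each letter shifts forward by its position index (0, 1, 2, …) — the shift grows by one for each successive letter.
On worldly: w+0=w, o+1=p, r+2=t, l+3=o, d+4=h, l+5=q, y+6=e.

wptohqe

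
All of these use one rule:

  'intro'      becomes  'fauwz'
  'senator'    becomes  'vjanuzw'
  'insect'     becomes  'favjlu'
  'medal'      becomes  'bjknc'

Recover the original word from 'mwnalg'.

i(8)→f(5) and n(13)→a(0) fit y≡25x+13 (mod 26); the inverse of 25 mod 26 is 25. This is an affine cipher: with a=0,…,z=25, each position x becomes (25x+13) mod 26.
Reversing it on mwnalg: m(12)→25·(12−13)≡1=b; w(22)→25·(22−13)≡17=r; n(13)→25·(13−13)≡0=a; a(0)→25·(0−13)≡13=n; l(11)→25·(11−13)≡2=c; g(6)→25·(6−13)≡7=h (all mod 26).

branch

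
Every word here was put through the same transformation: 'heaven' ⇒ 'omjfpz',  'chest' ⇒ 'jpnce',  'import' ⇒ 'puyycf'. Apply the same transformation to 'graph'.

In heaven: h→o is +7, e→m is +8, a→j is +9, v→f is +10 — the shift increases by 1 each position. Each letter shifts forward by (position + 7), i.e. 7, 8, 9, … — the shift grows by one for each successive letter.
Applying it to graph: g+7=n, r+8=z, a+9=j, p+10=z, h+11=s.

nzjzs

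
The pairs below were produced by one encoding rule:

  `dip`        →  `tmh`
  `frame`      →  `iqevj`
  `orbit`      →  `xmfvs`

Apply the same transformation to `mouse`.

The output letters match the input read backwards, each shifted +4: dip reversed is pid. Read the word backwards and shift each letter +4.
Applying it to mouse: reverse → esuom; then shift: e+4=i, s+4=w, u+4=y, o+4=s, m+4=q.

iwysq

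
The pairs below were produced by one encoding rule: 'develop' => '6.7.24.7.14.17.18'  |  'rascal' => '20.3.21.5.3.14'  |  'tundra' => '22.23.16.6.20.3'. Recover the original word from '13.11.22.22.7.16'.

d is letter #4 and maps to 6: an offset of 2. The number is (letter's place in the alphabet, a=1) + 2.
Reversing it on 13.11.22.22.7.16: 13→(13−2)÷1=11=k, 11→(11−2)÷1=9=i, 22→(22−2)÷1=20=t, 22→(22−2)÷1=20=t, 7→(7−2)÷1=5=e, 16→(16−2)÷1=14=n.

kitten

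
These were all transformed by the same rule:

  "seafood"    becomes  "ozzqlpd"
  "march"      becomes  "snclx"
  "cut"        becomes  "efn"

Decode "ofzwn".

The output letters match the input read backwards, each shifted +11: seafood reversed is doofaes. Read the word backwards and shift each letter +11.
Decoding ofzwn: shift back: o−11=d, f−11=u, z−11=o, w−11=l, n−11=c → duolc; then reverse → cloud.

cloud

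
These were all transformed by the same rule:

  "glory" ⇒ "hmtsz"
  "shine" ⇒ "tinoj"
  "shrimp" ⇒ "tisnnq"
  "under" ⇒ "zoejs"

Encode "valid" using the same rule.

wfmne

The rule splits by letter class: vowels +5, consonants +1.
For valid: v(cons)+1=w, a(vowel)+5=f, l(cons)+1=m, i(vowel)+5=n, d(cons)+1=e.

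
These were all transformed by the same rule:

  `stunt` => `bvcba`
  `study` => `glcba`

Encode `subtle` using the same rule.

mtbjca

The output letters match the input read backwards, each shifted +8: stunt reversed is tnuts. The word is reversed, then every letter is shifted forward by 8.
Applying it to subtle: reverse → eltbus; then shift: e+8=m, l+8=t, t+8=b, b+8=j, u+8=c, s+8=a.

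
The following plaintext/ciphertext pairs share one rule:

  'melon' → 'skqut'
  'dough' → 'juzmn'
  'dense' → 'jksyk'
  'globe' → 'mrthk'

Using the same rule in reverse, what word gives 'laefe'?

The shifts repeat in a cycle of length 3: positions 0,1,… shift by +6, +6, +5, then the pattern repeats.
Decoding laefe: l−6=f, a−6=u, e−5=z, f−6=z, e−6=y.

fuzzy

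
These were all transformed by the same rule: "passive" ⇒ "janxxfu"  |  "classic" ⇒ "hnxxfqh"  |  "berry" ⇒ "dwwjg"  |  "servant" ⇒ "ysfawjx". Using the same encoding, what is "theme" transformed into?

jrjmy

The output letters match the input read backwards, each shifted +5: passive reversed is evissap. The word is reversed, then every letter is shifted forward by 5.
On theme: reverse → emeht; then shift: e+5=j, m+5=r, e+5=j, h+5=m, t+5=y.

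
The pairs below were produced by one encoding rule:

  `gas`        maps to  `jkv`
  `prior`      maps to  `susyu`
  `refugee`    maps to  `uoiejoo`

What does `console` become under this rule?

fyqvyoo

Two shifts are in play — +10 for a/e/i/o/u, +3 for every other letter.
Applying it to console: c(cons)+3=f, o(vowel)+10=y, n(cons)+3=q, s(cons)+3=v, o(vowel)+10=y, l(cons)+3=o, e(vowel)+10=o.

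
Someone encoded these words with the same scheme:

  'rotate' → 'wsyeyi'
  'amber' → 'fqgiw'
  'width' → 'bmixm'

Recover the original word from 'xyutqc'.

Shifts by position in rotate: pos 0: r→w (+5), pos 1: o→s (+4), pos 2: t→y (+5), pos 3: a→e (+4) — repeating every 2. A repeating key of period 2 is used — shifts +5, +4 over and over.
Decoding xyutqc: x−5=s, y−4=u, u−5=p, t−4=p, q−5=l, c−4=y.

supply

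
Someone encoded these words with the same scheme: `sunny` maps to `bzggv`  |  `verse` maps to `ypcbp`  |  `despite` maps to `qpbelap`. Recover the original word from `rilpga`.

client

s(18)→b(1) and u(20)→z(25) fit y≡25x+19 (mod 26); the inverse of 25 mod 26 is 25. This is an affine cipher: with a=0,…,z=25, each position x becomes (25x+19) mod 26.
Reversing it on rilpga: r(17)→25·(17−19)≡2=c; i(8)→25·(8−19)≡11=l; l(11)→25·(11−19)≡8=i; p(15)→25·(15−19)≡4=e; g(6)→25·(6−19)≡13=n; a(0)→25·(0−19)≡19=t (all mod 26).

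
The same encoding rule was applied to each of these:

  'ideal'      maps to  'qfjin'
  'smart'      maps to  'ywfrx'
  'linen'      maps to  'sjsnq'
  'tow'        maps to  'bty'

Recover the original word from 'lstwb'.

wrong

The output letters match the input read backwards, each shifted +5: ideal reversed is laedi. The word is reversed, then every letter is shifted forward by 5.
Undoing it on lstwb: shift back: l−5=g, s−5=n, t−5=o, w−5=r, b−5=w → gnorw; then reverse → wrong.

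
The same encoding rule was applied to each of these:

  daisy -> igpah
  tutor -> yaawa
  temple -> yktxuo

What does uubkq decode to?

In daisy: d→i is +5, a→g is +6, i→p is +7, s→a is +8 — the shift increases by 1 each position. The shift increases by 1 at each position, starting from +5: 5, 6, 7, ….
Reversing it on uubkq: u−5=p, u−6=o, b−7=u, k−8=c, q−9=h.

pouch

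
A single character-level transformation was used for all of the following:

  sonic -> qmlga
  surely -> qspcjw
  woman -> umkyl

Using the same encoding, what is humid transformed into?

fskgb

Compare letters: s→q is +24, o→m is +24, n→l is +24 — a constant shift. Every letter moves 24 places later in the alphabet, wrapping around z→a.
For humid: h+24=f, u+24=s, m+24=k, i+24=g, d+24=b.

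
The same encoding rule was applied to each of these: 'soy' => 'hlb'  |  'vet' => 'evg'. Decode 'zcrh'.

Each letter is replaced by its mirror in the alphabet: a↔z, b↔y, c↔x, and so on (the Atbash cipher).
Decoding zcrh: z↔a, c↔x, r↔i, h↔s.

axis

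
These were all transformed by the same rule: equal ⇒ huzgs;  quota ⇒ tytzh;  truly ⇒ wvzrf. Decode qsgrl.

noble

The shift increases by 1 at each position, starting from +3: 3, 4, 5, ….
Undoing it on qsgrl: q−3=n, s−4=o, g−5=b, r−6=l, l−7=e.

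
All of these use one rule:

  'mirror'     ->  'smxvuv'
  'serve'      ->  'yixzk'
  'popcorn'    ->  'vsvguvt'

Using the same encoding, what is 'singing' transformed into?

It's a Vigenère-style cipher with numeric key [6,4]: position i shifts by key[i mod 2].
For singing: s+6=y, i+4=m, n+6=t, g+4=k, i+6=o, n+4=r, g+6=m.

ymtkorm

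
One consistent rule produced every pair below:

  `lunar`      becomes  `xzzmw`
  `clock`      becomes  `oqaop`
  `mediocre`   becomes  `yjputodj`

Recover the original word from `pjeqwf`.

A repeating key of period 3 is used — shifts +12, +5, +12 over and over.
Reversing it on pjeqwf: p−12=d, j−5=e, e−12=s, q−12=e, w−5=r, f−12=t.

desert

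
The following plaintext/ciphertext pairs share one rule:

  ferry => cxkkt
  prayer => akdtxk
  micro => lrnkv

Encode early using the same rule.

xdkgt

f(5)→c(2) and e(4)→x(23) fit y≡5x+3 (mod 26); the inverse of 5 mod 26 is 21. This is an affine cipher: with a=0,…,z=25, each position x becomes (5x+3) mod 26.
On early: e(4)→5·4+3≡23=x; a(0)→5·0+3≡3=d; r(17)→5·17+3≡10=k; l(11)→5·11+3≡6=g; y(24)→5·24+3≡19=t (all mod 26).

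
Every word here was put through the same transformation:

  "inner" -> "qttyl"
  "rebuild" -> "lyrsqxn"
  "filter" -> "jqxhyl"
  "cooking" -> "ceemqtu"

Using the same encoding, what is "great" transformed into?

i(8)→q(16) and n(13)→t(19) fit y≡11x+6 (mod 26); the inverse of 11 mod 26 is 19. This is an affine cipher: with a=0,…,z=25, each position x becomes (11x+6) mod 26.
Applying it to great: g(6)→11·6+6≡20=u; r(17)→11·17+6≡11=l; e(4)→11·4+6≡24=y; a(0)→11·0+6≡6=g; t(19)→11·19+6≡7=h (all mod 26).

ulygh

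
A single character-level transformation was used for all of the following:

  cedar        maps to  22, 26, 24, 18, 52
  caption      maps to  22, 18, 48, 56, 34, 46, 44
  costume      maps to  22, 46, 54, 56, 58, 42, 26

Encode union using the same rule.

c(#3)→22 and e(#5)→26: differences scale by 2, so n = 2·pos + 16. The formula is n = 2×(alphabet index, a=1) + 16.
For union: u=21→58, n=14→44, i=9→34, o=15→46, n=14→44.

58, 44, 34, 46, 44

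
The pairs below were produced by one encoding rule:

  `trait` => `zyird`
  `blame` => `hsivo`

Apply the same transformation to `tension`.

In trait: t→z is +6, r→y is +7, a→i is +8, i→r is +9 — the shift increases by 1 each position. Each letter shifts forward by (position + 6), i.e. 6, 7, 8, … — the shift grows by one for each successive letter.
For tension: t+6=z, e+7=l, n+8=v, s+9=b, i+10=s, o+11=z, n+12=z.

zlvbszz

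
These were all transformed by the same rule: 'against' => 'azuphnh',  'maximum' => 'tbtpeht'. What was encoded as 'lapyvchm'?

favorite

The word is reversed, then every letter is shifted forward by 7.
Undoing it on lapyvchm: shift back: l−7=e, a−7=t, p−7=i, y−7=r, v−7=o, c−7=v, h−7=a, m−7=f → etirovaf; then reverse → favorite.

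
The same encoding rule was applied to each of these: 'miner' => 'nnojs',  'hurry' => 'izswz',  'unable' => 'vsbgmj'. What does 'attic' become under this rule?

Shifts by position in miner: pos 0: m→n (+1), pos 1: i→n (+5), pos 2: n→o (+1), pos 3: e→j (+5) — repeating every 2. A repeating key of period 2 is used — shifts +1, +5 over and over.
On attic: a+1=b, t+5=y, t+1=u, i+5=n, c+1=d.

byund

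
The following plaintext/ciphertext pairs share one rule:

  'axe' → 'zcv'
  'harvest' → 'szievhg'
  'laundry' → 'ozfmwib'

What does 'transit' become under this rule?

gizmhrg

Each pair mirrors across the alphabet (a↔z, x↔c, e↔v): positions sum to 25. This is the alphabet-reversal cipher (Atbash): a becomes z, b becomes y, etc.
Applying it to transit: t↔g, r↔i, a↔z, n↔m, s↔h, i↔r, t↔g.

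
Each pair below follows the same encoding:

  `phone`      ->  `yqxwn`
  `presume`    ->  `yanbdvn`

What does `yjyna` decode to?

paper

Compare letters: p→y is +9, h→q is +9, o→x is +9 — a constant shift. Each letter is shifted forward by 9 in the alphabet (a Caesar shift of +9).
Decoding yjyna: y−9=p, j−9=a, y−9=p, n−9=e, a−9=r.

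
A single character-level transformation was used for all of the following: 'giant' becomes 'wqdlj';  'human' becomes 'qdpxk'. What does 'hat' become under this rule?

wdk

The output letters match the input read backwards, each shifted +3: giant reversed is tnaig. The word is reversed, then every letter is shifted forward by 3.
For hat: reverse → tah; then shift: t+3=w, a+3=d, h+3=k.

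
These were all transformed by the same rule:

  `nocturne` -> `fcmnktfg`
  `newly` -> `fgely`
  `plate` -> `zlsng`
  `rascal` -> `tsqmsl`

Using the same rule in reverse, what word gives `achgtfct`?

Each letter's alphabet position (a=0..z=25) is mapped through 23·x+18 mod 26 — an affine cipher.
Decoding achgtfct: a(0)→17·(0−18)≡6=g; c(2)→17·(2−18)≡14=o; h(7)→17·(7−18)≡21=v; g(6)→17·(6−18)≡4=e; t(19)→17·(19−18)≡17=r; f(5)→17·(5−18)≡13=n; c(2)→17·(2−18)≡14=o; t(19)→17·(19−18)≡17=r (all mod 26).

governor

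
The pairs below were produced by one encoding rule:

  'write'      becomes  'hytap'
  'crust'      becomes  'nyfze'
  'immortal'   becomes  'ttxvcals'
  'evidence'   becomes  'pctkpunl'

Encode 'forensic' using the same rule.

It's a Vigenère-style cipher with numeric key [11,7]: position i shifts by key[i mod 2].
On forensic: f+11=q, o+7=v, r+11=c, e+7=l, n+11=y, s+7=z, i+11=t, c+7=j.

qvclyztj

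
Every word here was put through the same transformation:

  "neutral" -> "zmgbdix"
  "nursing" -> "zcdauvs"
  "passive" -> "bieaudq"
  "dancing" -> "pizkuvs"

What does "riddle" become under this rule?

Shifts by position in neutral: pos 0: n→z (+12), pos 1: e→m (+8), pos 2: u→g (+12), pos 3: t→b (+8) — repeating every 2. A repeating key of period 2 is used — shifts +12, +8 over and over.
On riddle: r+12=d, i+8=q, d+12=p, d+8=l, l+12=x, e+8=m.

dqplxm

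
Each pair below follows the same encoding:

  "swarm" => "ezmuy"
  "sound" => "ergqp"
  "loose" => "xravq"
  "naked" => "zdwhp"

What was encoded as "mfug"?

Shifts by position in swarm: pos 0: s→e (+12), pos 1: w→z (+3), pos 2: a→m (+12), pos 3: r→u (+3) — repeating every 2. It's a Vigenère-style cipher with numeric key [12,3]: position i shifts by key[i mod 2].
Decoding mfug: m−12=a, f−3=c, u−12=i, g−3=d.

acid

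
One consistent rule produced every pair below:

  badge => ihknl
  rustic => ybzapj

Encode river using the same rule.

Compare letters: b→i is +7, a→h is +7, d→k is +7 — a constant shift. This is a Caesar cipher with shift 7.
For river: r+7=y, i+7=p, v+7=c, e+7=l, r+7=y.

ypcly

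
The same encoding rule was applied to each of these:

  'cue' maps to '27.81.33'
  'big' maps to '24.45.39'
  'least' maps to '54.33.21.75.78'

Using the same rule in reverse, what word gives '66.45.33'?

c(#3)→27 and u(#21)→81: differences scale by 3, so n = 3·pos + 18. Each letter becomes 3×(its alphabet position, a=1..z=26) + 18.
Decoding 66.45.33: 66→(66−18)÷3=16=p, 45→(45−18)÷3=9=i, 33→(33−18)÷3=5=e.

pie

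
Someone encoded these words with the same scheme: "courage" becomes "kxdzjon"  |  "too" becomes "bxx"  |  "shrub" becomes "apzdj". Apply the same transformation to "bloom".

Vowels shift forward by 9 and consonants shift forward by 8.
For bloom: b(cons)+8=j, l(cons)+8=t, o(vowel)+9=x, o(vowel)+9=x, m(cons)+8=u.

jtxxu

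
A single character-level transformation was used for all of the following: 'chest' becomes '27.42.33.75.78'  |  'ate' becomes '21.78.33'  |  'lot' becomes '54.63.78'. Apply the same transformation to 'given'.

39.45.84.33.60

c(#3)→27 and h(#8)→42: differences scale by 3, so n = 3·pos + 18. The formula is n = 3×(alphabet index, a=1) + 18.
On given: g=7→39, i=9→45, v=22→84, e=5→33, n=14→60.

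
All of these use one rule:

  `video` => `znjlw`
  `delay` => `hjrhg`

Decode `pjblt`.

level

Letter i (0-indexed) is shifted by i+4, so successive shifts are 4, 5, 6, ….
Reversing it on pjblt: p−4=l, j−5=e, b−6=v, l−7=e, t−8=l.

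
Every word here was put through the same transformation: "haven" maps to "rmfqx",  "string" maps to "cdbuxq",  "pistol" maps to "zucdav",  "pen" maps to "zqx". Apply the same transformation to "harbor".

rmblab

The shift depends on letter class: consonant h→r is +10, but vowel a→m is +12. Vowels shift forward by 12 and consonants shift forward by 10.
On harbor: h(cons)+10=r, a(vowel)+12=m, r(cons)+10=b, b(cons)+10=l, o(vowel)+12=a, r(cons)+10=b.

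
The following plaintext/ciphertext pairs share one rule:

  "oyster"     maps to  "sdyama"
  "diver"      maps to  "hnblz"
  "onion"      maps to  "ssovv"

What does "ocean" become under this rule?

In oyster: o→s is +4, y→d is +5, s→y is +6, t→a is +7 — the shift increases by 1 each position. Letter i (0-indexed) is shifted by i+4, so successive shifts are 4, 5, 6, ….
For ocean: o+4=s, c+5=h, e+6=k, a+7=h, n+8=v.

shkhv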